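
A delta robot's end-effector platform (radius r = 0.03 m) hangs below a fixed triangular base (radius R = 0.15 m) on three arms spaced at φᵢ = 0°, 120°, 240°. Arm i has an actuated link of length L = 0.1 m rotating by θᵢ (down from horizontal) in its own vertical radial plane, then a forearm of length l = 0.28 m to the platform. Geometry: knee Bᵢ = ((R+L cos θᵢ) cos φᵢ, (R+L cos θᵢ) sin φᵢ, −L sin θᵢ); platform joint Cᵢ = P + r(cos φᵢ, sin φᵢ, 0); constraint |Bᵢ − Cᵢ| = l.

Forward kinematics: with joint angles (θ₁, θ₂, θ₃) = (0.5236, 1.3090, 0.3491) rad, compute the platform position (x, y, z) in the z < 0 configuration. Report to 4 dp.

φ1=0.0°: virtual centre (0.2066, 0.0000, -0.0500), radius l
centre 2 = (0.1459·cos120.0°, 0.1459·sin120.0°, -0.0966) = (-0.0729, 0.1263, -0.0966)
arm 3 at φ=240.0°: (R−r)+L cos θ3 = 0.2140;  centre 3 = (-0.1070, -0.1853, -0.0342)
|centre ₂|²−|centre ₁|² = -0.0146;  |centre ₃|²−|centre ₁|² = 0.0018
plane₁₂: -0.5591x+0.2527y+-0.0932z = -0.0146
Cramer: x(z) = 0.0135-0.0726z;  y(z) = -0.0277+0.2081z
into |P−centre ₁|² = l²: 1.0486z² + 0.1165z + -0.0379 = 0;  Δ = 0.1724;  z = -0.2535 or 0.1424 → z<0 root = -0.2535
x = 0.0320, y = -0.0805

(0.0320, -0.0805, -0.2535)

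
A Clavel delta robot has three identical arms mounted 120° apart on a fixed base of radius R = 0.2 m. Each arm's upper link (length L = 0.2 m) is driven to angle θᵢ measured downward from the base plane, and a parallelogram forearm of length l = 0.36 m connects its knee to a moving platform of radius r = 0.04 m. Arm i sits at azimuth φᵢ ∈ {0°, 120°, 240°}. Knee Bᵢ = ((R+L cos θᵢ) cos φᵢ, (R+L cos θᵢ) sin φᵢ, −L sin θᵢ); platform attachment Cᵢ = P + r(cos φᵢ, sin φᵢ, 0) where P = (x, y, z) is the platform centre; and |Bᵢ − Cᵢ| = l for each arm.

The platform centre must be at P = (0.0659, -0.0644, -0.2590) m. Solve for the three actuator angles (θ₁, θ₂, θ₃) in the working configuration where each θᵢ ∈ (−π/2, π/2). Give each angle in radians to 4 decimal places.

θ₁ = 0.2620, θ₂ = 1.0471, θ₃ = 0.5235

rotate P by −φ1: (0.0659, -0.0644, -0.2590)
  A=0.0941, B=-0.2590, C=(l²−L²−A²−y'²−z²)/(2L)=0.0238
  θ1 = atan2(B,A) + arccos(C/0.2756) = 0.2620
φ2=120.0° → target in arm frame (-0.0887, -0.0249)
  e−x'=0.2487;  (l²−L²−(e−x')²−y'²−z²)/2L = -0.0999
  θ2 = atan2(B,A) + arccos(C/0.3591) = 1.0471
arm 3 (φ=240.0°): x'=0.0228, y'=0.0893
  A cos θ + B sin θ = C:  0.1372·cos θ + -0.2590·sin θ = -0.0107
  √(A²+B²)=0.2931;  θ3 = -1.0837+1.6072 ≈ 0.5235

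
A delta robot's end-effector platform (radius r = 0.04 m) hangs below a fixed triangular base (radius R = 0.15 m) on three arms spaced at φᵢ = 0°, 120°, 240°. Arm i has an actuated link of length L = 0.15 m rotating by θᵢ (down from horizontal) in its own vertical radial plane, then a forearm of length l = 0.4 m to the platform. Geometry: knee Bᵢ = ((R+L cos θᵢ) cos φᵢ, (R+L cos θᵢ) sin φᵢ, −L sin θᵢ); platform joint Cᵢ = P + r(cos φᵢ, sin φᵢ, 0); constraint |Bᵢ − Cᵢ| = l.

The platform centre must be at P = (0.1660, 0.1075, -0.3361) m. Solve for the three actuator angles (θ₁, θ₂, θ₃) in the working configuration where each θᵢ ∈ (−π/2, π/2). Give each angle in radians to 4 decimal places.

θ₁ = -0.2616, θ₂ = 0.5235, θ₃ = 1.2219

rotate P by −φ1: (0.1660, 0.1075, -0.3361)
  A=-0.0560, B=-0.3361, C=(l²−L²−A²−y'²−z²)/(2L)=0.0328
  γ=atan2(-0.3361,-0.0560)=-1.7359;  ψ=arccos(0.0963)=1.4743;  θ1=γ+ψ≈-0.2616
rotate P by −φ2: (0.0101, -0.1975, -0.3361)
  A=0.0999, B=-0.3361, C=(l²−L²−A²−y'²−z²)/(2L)=-0.0815
  θ2 = atan2(B,A) + arccos(C/0.3506) = 0.5235
arm 3 (φ=240.0°): x'=-0.1761, y'=0.0900
  A=0.2861, B=-0.3361, C=(l²−L²−A²−y'²−z²)/(2L)=-0.2181
  θ3 = atan2(B,A) + arccos(C/0.4414) = 1.2219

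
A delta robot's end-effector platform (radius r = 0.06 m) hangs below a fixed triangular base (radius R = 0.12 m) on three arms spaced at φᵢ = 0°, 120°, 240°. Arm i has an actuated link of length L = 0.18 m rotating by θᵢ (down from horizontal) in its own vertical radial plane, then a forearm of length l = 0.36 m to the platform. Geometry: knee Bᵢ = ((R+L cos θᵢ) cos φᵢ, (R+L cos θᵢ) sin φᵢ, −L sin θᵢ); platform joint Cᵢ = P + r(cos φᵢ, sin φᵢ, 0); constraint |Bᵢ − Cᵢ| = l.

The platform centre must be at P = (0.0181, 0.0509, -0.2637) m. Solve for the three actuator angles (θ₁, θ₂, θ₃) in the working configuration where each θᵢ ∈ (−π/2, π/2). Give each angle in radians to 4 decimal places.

φ1=0.0° → target in arm frame (0.0181, 0.0509)
  A cos θ + B sin θ = C:  0.0419·cos θ + -0.2637·sin θ = 0.0648
  √(A²+B²)=0.2670;  θ1 = -1.4132+1.3258 ≈ -0.0874
arm 2 (φ=120.0°): x'=0.0350, y'=-0.0411
  e−x'=0.0250;  (l²−L²−(e−x')²−y'²−z²)/2L = 0.0704
  γ=atan2(-0.2637,0.0250)=-1.4764;  ψ=arccos(0.2658)=1.3017;  θ2=γ+ψ≈-0.1746
φ3=240.0° → target in arm frame (-0.0531, -0.0098)
  e−x'=0.1131;  (l²−L²−(e−x')²−y'²−z²)/2L = 0.0410
  θ3 = atan2(B,A) + arccos(C/0.2869) = 0.2618

θ₁ = -0.0874, θ₂ = -0.1746, θ₃ = 0.2618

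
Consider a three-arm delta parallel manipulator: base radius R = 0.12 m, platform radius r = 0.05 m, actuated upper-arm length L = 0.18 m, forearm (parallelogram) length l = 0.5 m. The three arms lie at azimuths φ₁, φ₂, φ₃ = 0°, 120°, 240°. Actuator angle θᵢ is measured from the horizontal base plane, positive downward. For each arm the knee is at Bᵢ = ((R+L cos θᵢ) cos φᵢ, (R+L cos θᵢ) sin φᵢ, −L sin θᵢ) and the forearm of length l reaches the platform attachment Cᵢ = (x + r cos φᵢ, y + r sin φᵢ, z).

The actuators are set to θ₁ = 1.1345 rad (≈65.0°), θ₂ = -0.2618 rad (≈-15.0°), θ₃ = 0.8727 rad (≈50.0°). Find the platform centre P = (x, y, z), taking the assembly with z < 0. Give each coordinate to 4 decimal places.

arm 1 at φ=0.0°: e+L cos θ1 = 0.1461;  O1 = (0.1461, 0.0000, -0.1631)
arm 2 at φ=120.0°: e+L cos θ2 = 0.2439;  O2 = (-0.1219, 0.2112, 0.0466)
arm 3 at φ=240.0°: e+L cos θ3 = 0.1857;  O3 = (-0.0928, -0.1608, -0.1379)
|O₂|²−|O₁|² = 0.0137;  |O₃|²−|O₁|² = 0.0055
linear system: -0.5360x+0.4224y = 0.0137−0.4195z; -0.4778x+-0.3216y = 0.0055−0.0505z
det = 0.3742;  x = -0.0180+0.4175z,  y = 0.0095+-0.4633z
sphere 1 gives Az²+Bz+C=0 with A=1.3889, B=0.1804, C=-0.1964;  B²−4AC=1.1235;  roots -0.4465, 0.3166;  negative root z = -0.4465
x = -0.2045, y = 0.2164

(-0.2045, 0.2164, -0.4465)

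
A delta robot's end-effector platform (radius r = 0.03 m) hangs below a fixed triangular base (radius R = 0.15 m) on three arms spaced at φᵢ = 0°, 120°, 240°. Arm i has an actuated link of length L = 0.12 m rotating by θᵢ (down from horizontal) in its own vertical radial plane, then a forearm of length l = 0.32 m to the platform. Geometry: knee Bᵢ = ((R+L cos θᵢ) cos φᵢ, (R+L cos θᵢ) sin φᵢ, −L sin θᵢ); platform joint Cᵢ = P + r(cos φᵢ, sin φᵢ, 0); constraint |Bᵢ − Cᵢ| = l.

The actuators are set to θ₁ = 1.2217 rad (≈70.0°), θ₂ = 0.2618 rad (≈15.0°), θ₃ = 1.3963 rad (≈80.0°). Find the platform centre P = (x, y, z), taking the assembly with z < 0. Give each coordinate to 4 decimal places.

centre 1 = (0.1610·cos0.0°, 0.1610·sin0.0°, -0.1128) = (0.1610, 0.0000, -0.1128)
φ2=120.0°: virtual centre (-0.1180, 0.2043, -0.0311), radius l
φ3=240.0°: virtual centre (-0.0704, -0.1220, -0.1182), radius l
|centre ₂|²−|centre ₁|² = 0.0180;  |centre ₃|²−|centre ₁|² = -0.0049
[-0.5580 0.4086 0.1634]·P = 0.0180;  [-0.4629 -0.2439 -0.0108]·P = -0.0049
Cramer: x(z) = -0.0074+0.1089z;  y(z) = 0.0339-0.2511z
quadratic in z: (1.0749)z²+(0.1718)z+(-0.0602)=0, √Δ=0.5369 → z ∈ {-0.3296, 0.1698}; z = -0.3296 (taking z<0)
x = -0.0433, y = 0.1167

(-0.0433, 0.1167, -0.3296)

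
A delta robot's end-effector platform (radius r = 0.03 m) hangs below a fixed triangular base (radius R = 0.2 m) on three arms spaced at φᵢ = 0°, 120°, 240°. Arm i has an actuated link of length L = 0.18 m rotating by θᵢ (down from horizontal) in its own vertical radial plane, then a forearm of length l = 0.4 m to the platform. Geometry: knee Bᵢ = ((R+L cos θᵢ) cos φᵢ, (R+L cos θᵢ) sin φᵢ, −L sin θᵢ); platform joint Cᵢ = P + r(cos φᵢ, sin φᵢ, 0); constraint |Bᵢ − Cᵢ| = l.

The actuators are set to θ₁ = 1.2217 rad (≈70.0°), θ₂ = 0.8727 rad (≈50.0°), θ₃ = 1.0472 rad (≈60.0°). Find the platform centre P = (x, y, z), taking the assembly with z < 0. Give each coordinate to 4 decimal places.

(-0.0459, 0.0254, -0.4562)

φ1=0.0°: virtual centre (0.2316, 0.0000, -0.1691), radius l
arm 2 at φ=120.0°: ρ2 = 0.2857;  O2 = (-0.1428, 0.2474, -0.1379)
φ3=240.0°: virtual centre (-0.1300, -0.2252, -0.1559), radius l
|O₂|²−|O₁|² = 0.0184;  |O₃|²−|O₁|² = 0.0097
plane₁₂: -0.7488x+0.4948y+0.0625z = 0.0184
Cramer: x(z) = -0.0188+0.0594z;  y(z) = 0.0087-0.0365z
sphere 1 gives Az²+Bz+C=0 with A=1.0049, B=0.3079, C=-0.0686;  B²−4AC=0.3707;  roots -0.4562, 0.1497;  negative root z = -0.4562
x = -0.0459, y = 0.0254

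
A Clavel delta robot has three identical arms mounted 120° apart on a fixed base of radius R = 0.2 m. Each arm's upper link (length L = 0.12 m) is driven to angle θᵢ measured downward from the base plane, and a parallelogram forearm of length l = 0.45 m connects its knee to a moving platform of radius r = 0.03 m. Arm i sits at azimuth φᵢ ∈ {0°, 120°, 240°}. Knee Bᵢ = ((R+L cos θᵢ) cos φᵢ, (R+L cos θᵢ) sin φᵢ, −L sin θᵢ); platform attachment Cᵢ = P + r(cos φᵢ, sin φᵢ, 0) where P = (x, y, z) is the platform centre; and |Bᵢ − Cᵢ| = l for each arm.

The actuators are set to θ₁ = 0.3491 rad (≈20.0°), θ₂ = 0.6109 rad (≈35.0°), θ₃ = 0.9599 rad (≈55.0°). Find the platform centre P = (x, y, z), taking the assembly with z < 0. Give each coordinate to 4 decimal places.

(0.0579, 0.0421, -0.4286)

φ1=0.0°: virtual centre (0.2828, 0.0000, -0.0410), radius l
φ2=120.0°: virtual centre (-0.1341, 0.2324, -0.0688), radius l
arm 3 at φ=240.0°: (R−r)+L cos θ3 = 0.2388;  O3 = (-0.1194, -0.2068, -0.0983)
subtract pairs → two planes through P
plane₁₂: -0.8338x+0.4647y+-0.0556z = -0.0049
Cramer: x(z) = 0.0125-0.1060z;  y(z) = 0.0118-0.0706z
into |P−O₁|² = l²: 1.0162z² + 0.1377z + -0.1276 = 0;  Δ = 0.5378;  z = -0.4286 or 0.2930 → z<0 root = -0.4286
x = 0.0579, y = 0.0421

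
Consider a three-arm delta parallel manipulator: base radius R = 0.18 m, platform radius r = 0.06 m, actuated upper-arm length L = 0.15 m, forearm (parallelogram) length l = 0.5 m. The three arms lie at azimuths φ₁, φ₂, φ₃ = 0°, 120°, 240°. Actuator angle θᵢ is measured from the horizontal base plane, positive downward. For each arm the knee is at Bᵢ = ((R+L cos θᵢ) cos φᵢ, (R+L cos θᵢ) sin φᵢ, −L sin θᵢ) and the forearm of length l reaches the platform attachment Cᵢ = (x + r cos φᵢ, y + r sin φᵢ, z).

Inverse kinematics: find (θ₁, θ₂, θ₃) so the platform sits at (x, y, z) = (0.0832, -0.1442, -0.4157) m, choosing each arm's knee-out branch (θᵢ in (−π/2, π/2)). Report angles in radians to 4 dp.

φ1=0.0° → target in arm frame (0.0832, -0.1442)
  A=0.0368, B=-0.4157, C=(l²−L²−A²−y'²−z²)/(2L)=0.1085
  γ=atan2(-0.4157,0.0368)=-1.4825;  ψ=arccos(0.2600)=1.3078;  θ1=γ+ψ≈-0.1747
rotate P by −φ2: (-0.1665, 0.0000, -0.4157)
  A=0.2865, B=-0.4157, C=(l²−L²−A²−y'²−z²)/(2L)=-0.0913
  θ2 = atan2(B,A) + arccos(C/0.5049) = 0.7852
arm 3 (φ=240.0°): x'=0.0833, y'=0.1442
  e−x'=0.0367;  (l²−L²−(e−x')²−y'²−z²)/2L = 0.1086
  √(A²+B²)=0.4173;  θ3 = -1.4827+1.3077 ≈ -0.1750

θ₁ = -0.1747, θ₂ = 0.7852, θ₃ = -0.1750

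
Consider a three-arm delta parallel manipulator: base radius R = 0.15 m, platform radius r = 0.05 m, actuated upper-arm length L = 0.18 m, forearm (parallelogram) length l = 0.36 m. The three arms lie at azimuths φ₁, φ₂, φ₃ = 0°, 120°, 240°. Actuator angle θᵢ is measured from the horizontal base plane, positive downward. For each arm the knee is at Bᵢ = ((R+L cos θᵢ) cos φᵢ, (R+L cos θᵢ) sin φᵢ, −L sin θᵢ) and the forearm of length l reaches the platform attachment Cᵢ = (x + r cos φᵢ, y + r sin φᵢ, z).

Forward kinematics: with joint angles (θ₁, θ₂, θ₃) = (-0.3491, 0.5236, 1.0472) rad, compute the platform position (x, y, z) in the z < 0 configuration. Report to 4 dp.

φ1=0.0°: virtual centre (0.2691, 0.0000, 0.0616), radius l
arm 2 at φ=120.0°: ρ2 = 0.2559;  centre 2 = (-0.1279, 0.2216, -0.0900)
centre 3 = (0.1900·cos240.0°, 0.1900·sin240.0°, -0.1559) = (-0.0950, -0.1645, -0.1559)
subtract pairs → two planes through P
[-0.7942 0.4432 -0.3031]·P = -0.0027;  [-0.7283 -0.3291 -0.4349]·P = -0.0158
det = 0.5841;  x = 0.0135+-0.5008z,  y = 0.0182+-0.2133z
into |P−centre ₁|² = l²: 1.2963z² + 0.1251z + -0.0601 = 0;  Δ = 0.3274;  z = -0.2690 or 0.1724 → z<0 root = -0.2690
x = 0.1482, y = 0.0756

(0.1482, 0.0756, -0.2690)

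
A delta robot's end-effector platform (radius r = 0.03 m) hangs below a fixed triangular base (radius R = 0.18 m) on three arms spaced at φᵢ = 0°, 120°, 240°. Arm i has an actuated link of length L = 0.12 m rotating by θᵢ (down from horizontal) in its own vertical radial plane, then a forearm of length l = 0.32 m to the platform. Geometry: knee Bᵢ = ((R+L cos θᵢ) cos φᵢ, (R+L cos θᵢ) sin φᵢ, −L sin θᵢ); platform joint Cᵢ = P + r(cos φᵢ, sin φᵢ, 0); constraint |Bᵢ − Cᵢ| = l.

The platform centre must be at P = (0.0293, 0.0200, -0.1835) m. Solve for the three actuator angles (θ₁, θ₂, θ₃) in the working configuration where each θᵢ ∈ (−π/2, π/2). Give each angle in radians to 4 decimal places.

rotate P by −φ1: (0.0293, 0.0200, -0.1835)
  A cos θ + B sin θ = C:  0.1207·cos θ + -0.1835·sin θ = 0.1640
  θ1 = atan2(B,A) + arccos(C/0.2196) = -0.2612
rotate P by −φ2: (0.0027, -0.0354, -0.1835)
  A cos θ + B sin θ = C:  0.1473·cos θ + -0.1835·sin θ = 0.1307
  √(A²+B²)=0.2353;  θ2 = -0.8943+0.9819 ≈ 0.0876
rotate P by −φ3: (-0.0320, 0.0154, -0.1835)
  A=0.1820, B=-0.1835, C=(l²−L²−A²−y'²−z²)/(2L)=0.0874
  √(A²+B²)=0.2584;  θ3 = -0.7896+1.2258 ≈ 0.4362

θ₁ = -0.2612, θ₂ = 0.0876, θ₃ = 0.4362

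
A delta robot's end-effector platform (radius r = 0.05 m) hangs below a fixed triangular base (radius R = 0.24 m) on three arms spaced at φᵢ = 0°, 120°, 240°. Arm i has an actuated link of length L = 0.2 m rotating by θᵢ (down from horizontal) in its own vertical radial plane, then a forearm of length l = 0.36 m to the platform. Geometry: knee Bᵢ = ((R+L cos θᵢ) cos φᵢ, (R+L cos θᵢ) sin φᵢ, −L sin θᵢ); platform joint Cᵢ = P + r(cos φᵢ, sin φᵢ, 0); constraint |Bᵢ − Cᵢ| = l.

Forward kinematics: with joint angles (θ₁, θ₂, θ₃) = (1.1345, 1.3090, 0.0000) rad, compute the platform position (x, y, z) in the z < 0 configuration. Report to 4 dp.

centre 1 = (0.2745·cos0.0°, 0.2745·sin0.0°, -0.1813) = (0.2745, 0.0000, -0.1813)
φ2=120.0°: virtual centre (-0.1209, 0.2094, -0.1932), radius l
φ3=240.0°: virtual centre (-0.1950, -0.3377, 0.0000), radius l
subtract pairs → two planes through P
plane₁₂: -0.7908x+0.4187y+-0.0238z = -0.0124
det = 0.9274;  x = -0.0107+0.1463z,  y = -0.0500+0.3333z
into |P−centre ₁|² = l²: 1.1325z² + 0.2457z + -0.0129 = 0;  Δ = 0.1186;  z = -0.2606 or 0.0436 → z<0 root = -0.2606
x = -0.0489, y = -0.1369

(-0.0489, -0.1369, -0.2606)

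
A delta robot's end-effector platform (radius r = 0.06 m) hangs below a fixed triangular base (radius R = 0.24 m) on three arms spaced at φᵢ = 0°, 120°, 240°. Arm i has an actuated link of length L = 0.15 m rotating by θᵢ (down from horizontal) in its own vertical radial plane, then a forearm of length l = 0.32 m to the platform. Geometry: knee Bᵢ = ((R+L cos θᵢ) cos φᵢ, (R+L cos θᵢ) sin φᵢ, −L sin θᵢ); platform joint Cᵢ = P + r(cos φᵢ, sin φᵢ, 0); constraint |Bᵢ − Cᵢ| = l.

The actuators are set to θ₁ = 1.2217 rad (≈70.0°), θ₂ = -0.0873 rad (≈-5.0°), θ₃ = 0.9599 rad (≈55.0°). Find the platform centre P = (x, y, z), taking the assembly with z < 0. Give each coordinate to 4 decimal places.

arm 1 at φ=0.0°: (R−r)+L cos θ1 = 0.2313;  O1 = (0.2313, 0.0000, -0.1410)
O2 = (0.3294·cos120.0°, 0.3294·sin120.0°, 0.0131) = (-0.1647, 0.2853, 0.0131)
φ3=240.0°: virtual centre (-0.1330, -0.2304, -0.1229), radius l
|O₂|²−|O₁|² = 0.0353;  |O₃|²−|O₁|² = 0.0125
linear system: -0.7920x+0.5706y = 0.0353−0.3081z; -0.7287x+-0.4608y = 0.0125−0.0362z
Cramer: x(z) = -0.0300+0.2083z;  y(z) = 0.0203-0.2508z
sphere 1 gives Az²+Bz+C=0 with A=1.1063, B=0.1629, C=-0.0138;  B²−4AC=0.0878;  roots -0.2076, 0.0603;  negative root z = -0.2076
x = -0.0732, y = 0.0723

(-0.0732, 0.0723, -0.2076)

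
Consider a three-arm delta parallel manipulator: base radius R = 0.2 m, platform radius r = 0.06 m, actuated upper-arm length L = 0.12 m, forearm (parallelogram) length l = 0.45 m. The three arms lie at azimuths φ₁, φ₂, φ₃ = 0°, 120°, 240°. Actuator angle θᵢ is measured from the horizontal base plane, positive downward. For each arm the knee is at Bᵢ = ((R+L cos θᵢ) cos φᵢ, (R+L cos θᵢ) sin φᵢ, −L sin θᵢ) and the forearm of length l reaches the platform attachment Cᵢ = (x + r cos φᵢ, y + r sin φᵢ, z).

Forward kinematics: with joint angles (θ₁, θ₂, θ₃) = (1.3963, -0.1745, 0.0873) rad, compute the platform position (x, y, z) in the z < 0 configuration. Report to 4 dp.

(-0.2071, 0.0261, -0.3759)

φ1=0.0°: virtual centre (0.1608, 0.0000, -0.1182), radius l
arm 2 at φ=120.0°: e+L cos θ2 = 0.2582;  O2 = (-0.1291, 0.2236, 0.0208)
arm 3 at φ=240.0°: e+L cos θ3 = 0.2595;  O3 = (-0.1298, -0.2248, -0.0105)
subtract pairs → two planes through P
[-0.5798 0.4472 0.2780]·P = 0.0273;  [-0.5812 -0.4495 0.2154]·P = 0.0276
det = 0.5206;  x = -0.0473+0.4251z,  y = -0.0004+-0.0704z
quadratic in z: (1.1857)z²+(0.0594)z+(-0.1452)=0, √Δ=0.8320 → z ∈ {-0.3759, 0.3258}; z = -0.3759 (taking z<0)
x = -0.2071, y = 0.0261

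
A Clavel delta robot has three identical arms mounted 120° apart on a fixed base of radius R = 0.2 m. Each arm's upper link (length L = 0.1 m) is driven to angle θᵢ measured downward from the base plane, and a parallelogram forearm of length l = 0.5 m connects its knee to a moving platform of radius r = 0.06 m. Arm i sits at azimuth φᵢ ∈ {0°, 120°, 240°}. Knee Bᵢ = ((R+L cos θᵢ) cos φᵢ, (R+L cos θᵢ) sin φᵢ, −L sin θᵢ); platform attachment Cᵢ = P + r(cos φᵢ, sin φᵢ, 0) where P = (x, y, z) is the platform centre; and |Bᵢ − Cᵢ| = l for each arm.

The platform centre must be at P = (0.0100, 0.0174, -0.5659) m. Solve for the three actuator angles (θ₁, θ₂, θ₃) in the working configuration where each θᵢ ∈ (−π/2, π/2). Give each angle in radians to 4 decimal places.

φ1=0.0° → target in arm frame (0.0100, 0.0174)
  A cos θ + B sin θ = C:  0.1300·cos θ + -0.5659·sin θ = -0.4872
  √(A²+B²)=0.5806;  θ1 = -1.3450+2.5665 ≈ 1.2215
φ2=120.0° → target in arm frame (0.0101, -0.0174)
  A cos θ + B sin θ = C:  0.1299·cos θ + -0.5659·sin θ = -0.4871
  γ=atan2(-0.5659,0.1299)=-1.3451;  ψ=arccos(-0.8390)=2.5662;  θ2=γ+ψ≈1.2211
rotate P by −φ3: (-0.0201, 0.0000, -0.5659)
  e−x'=0.1601;  (l²−L²−(e−x')²−y'²−z²)/2L = -0.5293
  θ3 = atan2(B,A) + arccos(C/0.5881) = 1.3955

θ₁ = 1.2215, θ₂ = 1.2211, θ₃ = 1.3955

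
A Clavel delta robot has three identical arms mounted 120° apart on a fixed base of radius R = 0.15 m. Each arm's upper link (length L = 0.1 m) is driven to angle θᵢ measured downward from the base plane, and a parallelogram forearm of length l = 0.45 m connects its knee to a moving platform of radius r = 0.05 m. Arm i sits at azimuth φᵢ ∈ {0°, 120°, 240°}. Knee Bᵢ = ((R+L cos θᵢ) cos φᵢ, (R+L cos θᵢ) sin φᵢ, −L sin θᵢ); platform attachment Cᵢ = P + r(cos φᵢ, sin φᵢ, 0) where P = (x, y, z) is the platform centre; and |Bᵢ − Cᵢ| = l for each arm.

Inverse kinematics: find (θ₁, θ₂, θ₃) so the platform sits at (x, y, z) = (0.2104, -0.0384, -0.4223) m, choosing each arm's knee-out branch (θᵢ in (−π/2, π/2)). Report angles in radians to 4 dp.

θ₁ = -0.2614, θ₂ = 1.3095, θ₃ = 1.0475

arm 1 (φ=0.0°): x'=0.2104, y'=-0.0384
  A=-0.1104, B=-0.4223, C=(l²−L²−A²−y'²−z²)/(2L)=0.0025
  √(A²+B²)=0.4365;  θ1 = -1.8265+1.5651 ≈ -0.2614
arm 2 (φ=120.0°): x'=-0.1385, y'=-0.1630
  A cos θ + B sin θ = C:  0.2385·cos θ + -0.4223·sin θ = -0.3464
  γ=atan2(-0.4223,0.2385)=-1.0568;  ψ=arccos(-0.7142)=2.3662;  θ2=γ+ψ≈1.3095
arm 3 (φ=240.0°): x'=-0.0719, y'=0.2014
  A=0.1719, B=-0.4223, C=(l²−L²−A²−y'²−z²)/(2L)=-0.2798
  θ3 = atan2(B,A) + arccos(C/0.4560) = 1.0475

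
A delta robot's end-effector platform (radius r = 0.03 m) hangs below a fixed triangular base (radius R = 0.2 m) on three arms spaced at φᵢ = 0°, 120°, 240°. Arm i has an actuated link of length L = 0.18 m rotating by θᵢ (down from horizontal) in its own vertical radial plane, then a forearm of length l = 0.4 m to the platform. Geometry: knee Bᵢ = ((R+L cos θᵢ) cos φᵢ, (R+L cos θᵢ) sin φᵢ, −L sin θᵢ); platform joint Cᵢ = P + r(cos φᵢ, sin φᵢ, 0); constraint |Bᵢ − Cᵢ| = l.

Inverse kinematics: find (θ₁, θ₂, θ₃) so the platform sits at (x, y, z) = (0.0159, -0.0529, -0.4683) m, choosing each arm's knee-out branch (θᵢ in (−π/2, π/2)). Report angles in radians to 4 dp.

θ₁ = 1.0471, θ₂ = 1.3085, θ₃ = 0.9597

rotate P by −φ1: (0.0159, -0.0529, -0.4683)
  A=0.1541, B=-0.4683, C=(l²−L²−A²−y'²−z²)/(2L)=-0.3285
  γ=atan2(-0.4683,0.1541)=-1.2529;  ψ=arccos(-0.6663)=2.3000;  θ1=γ+ψ≈1.0471
arm 2 (φ=120.0°): x'=-0.0538, y'=0.0127
  A cos θ + B sin θ = C:  0.2238·cos θ + -0.4683·sin θ = -0.3943
  θ2 = atan2(B,A) + arccos(C/0.5190) = 1.3085
rotate P by −φ3: (0.0379, 0.0402, -0.4683)
  e−x'=0.1321;  (l²−L²−(e−x')²−y'²−z²)/2L = -0.3077
  γ=atan2(-0.4683,0.1321)=-1.2958;  ψ=arccos(-0.6324)=2.2555;  θ3=γ+ψ≈0.9597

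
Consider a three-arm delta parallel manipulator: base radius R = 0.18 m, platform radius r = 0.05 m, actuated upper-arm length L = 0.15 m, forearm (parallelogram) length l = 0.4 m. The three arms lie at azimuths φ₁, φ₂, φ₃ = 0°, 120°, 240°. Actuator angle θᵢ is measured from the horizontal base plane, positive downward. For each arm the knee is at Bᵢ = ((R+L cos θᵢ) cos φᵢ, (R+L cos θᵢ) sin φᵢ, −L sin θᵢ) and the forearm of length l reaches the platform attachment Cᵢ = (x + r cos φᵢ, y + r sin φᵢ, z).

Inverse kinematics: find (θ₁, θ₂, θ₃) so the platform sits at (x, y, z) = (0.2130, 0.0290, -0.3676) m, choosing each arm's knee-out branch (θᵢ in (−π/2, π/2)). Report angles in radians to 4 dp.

rotate P by −φ1: (0.2130, 0.0290, -0.3676)
  e−x'=-0.0830;  (l²−L²−(e−x')²−y'²−z²)/2L = -0.0179
  θ1 = atan2(B,A) + arccos(C/0.3769) = -0.1746
arm 2 (φ=120.0°): x'=-0.0814, y'=-0.1990
  A=0.2114, B=-0.3676, C=(l²−L²−A²−y'²−z²)/(2L)=-0.2730
  √(A²+B²)=0.4240;  θ2 = -1.0489+2.2703 ≈ 1.2213
rotate P by −φ3: (-0.1316, 0.1700, -0.3676)
  A cos θ + B sin θ = C:  0.2616·cos θ + -0.3676·sin θ = -0.3165
  θ3 = atan2(B,A) + arccos(C/0.4512) = 1.3961

θ₁ = -0.1746, θ₂ = 1.2213, θ₃ = 1.3961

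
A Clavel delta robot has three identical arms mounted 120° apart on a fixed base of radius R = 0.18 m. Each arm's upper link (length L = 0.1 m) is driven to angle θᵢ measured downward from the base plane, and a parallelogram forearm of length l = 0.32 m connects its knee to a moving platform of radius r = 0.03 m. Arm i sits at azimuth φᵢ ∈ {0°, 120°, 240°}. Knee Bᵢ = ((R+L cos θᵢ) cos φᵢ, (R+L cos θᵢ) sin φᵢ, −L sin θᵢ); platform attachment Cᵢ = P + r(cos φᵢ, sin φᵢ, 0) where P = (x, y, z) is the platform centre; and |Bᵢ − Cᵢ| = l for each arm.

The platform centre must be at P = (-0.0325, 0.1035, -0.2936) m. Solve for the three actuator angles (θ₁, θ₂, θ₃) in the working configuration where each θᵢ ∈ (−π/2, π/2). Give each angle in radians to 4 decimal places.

φ1=0.0° → target in arm frame (-0.0325, 0.1035)
  A=0.1825, B=-0.2936, C=(l²−L²−A²−y'²−z²)/(2L)=-0.1891
  √(A²+B²)=0.3457;  θ1 = -1.0147+2.1496 ≈ 1.1349
φ2=120.0° → target in arm frame (0.1059, -0.0236)
  e−x'=0.0441;  (l²−L²−(e−x')²−y'²−z²)/2L = 0.0185
  √(A²+B²)=0.2969;  θ2 = -1.4217+1.5085 ≈ 0.0869
rotate P by −φ3: (-0.0734, -0.0799, -0.2936)
  e−x'=0.2234;  (l²−L²−(e−x')²−y'²−z²)/2L = -0.2504
  γ=atan2(-0.2936,0.2234)=-0.9204;  ψ=arccos(-0.6788)=2.3169;  θ3=γ+ψ≈1.3965

θ₁ = 1.1349, θ₂ = 0.0869, θ₃ = 1.3965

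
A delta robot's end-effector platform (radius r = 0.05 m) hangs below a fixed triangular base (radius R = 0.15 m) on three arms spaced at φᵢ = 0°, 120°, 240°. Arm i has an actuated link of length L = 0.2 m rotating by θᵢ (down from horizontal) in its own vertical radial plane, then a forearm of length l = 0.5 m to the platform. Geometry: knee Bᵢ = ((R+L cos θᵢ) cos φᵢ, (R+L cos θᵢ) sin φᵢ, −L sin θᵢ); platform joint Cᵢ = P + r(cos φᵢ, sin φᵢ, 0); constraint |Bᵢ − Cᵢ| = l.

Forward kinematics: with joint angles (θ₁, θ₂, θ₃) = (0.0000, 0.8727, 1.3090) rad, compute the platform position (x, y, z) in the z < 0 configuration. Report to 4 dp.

arm 1 at φ=0.0°: (R−r)+L cos θ1 = 0.3000;  centre 1 = (0.3000, 0.0000, 0.0000)
φ2=120.0°: virtual centre (-0.1143, 0.1979, -0.1532), radius l
arm 3 at φ=240.0°: (R−r)+L cos θ3 = 0.1518;  centre 3 = (-0.0759, -0.1314, -0.1932)
|centre ₂|²−|centre ₁|² = -0.0143;  |centre ₃|²−|centre ₁|² = -0.0296
[-0.8286 0.3959 -0.3064]·P = -0.0143;  [-0.7518 -0.2629 -0.3864]·P = -0.0296
Cramer: x(z) = 0.0301-0.4531z;  y(z) = 0.0268-0.1742z
into |P−centre ₁|² = l²: 1.2356z² + 0.2353z + -0.1764 = 0;  Δ = 0.9272;  z = -0.4849 or 0.2945 → z<0 root = -0.4849
x = 0.2497, y = 0.1113

(0.2497, 0.1113, -0.4849)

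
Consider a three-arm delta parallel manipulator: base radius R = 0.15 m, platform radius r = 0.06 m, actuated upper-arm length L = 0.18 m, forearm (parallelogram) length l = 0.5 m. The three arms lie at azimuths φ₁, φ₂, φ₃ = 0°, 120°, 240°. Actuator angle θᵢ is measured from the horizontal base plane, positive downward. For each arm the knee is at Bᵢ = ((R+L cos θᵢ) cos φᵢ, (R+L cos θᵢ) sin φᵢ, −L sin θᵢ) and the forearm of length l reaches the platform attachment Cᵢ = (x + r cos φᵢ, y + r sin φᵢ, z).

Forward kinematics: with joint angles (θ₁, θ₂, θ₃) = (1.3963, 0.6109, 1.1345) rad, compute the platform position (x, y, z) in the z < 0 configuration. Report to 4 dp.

(-0.1355, 0.1062, -0.5930)

O1 = (0.1213·cos0.0°, 0.1213·sin0.0°, -0.1773) = (0.1213, 0.0000, -0.1773)
O2 = (0.2374·cos120.0°, 0.2374·sin120.0°, -0.1032) = (-0.1187, 0.2056, -0.1032)
arm 3 at φ=240.0°: ρ3 = 0.1661;  O3 = (-0.0830, -0.1438, -0.1631)
eliminate P² terms by subtracting sphere 1 from 2 and 3
linear system: -0.4799x+0.4113y = 0.0209−0.1480z; -0.4086x+-0.2876y = 0.0081−0.0283z
Cramer: x(z) = -0.0305+0.1771z;  y(z) = 0.0153-0.1533z
quadratic in z: (1.0549)z²+(0.2961)z+(-0.1953)=0, √Δ=0.9549 → z ∈ {-0.5930, 0.3123}; z = -0.5930 (taking z<0)
x = -0.1355, y = 0.1062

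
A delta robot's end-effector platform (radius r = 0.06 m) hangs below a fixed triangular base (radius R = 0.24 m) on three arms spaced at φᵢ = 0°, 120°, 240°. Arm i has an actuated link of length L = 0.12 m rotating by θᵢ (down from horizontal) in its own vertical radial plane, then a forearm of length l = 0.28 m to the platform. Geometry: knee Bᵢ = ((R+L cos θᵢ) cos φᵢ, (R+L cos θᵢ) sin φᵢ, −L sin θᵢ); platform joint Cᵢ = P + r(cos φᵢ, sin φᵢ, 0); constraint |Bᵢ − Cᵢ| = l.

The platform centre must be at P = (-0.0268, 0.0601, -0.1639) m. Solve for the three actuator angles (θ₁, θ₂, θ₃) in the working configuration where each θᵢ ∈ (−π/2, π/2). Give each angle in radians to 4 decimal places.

θ₁ = 1.0471, θ₂ = 0.0871, θ₃ = 1.1350

φ1=0.0° → target in arm frame (-0.0268, 0.0601)
  A cos θ + B sin θ = C:  0.2068·cos θ + -0.1639·sin θ = -0.0385
  √(A²+B²)=0.2639;  θ1 = -0.6702+1.7172 ≈ 1.0471
φ2=120.0° → target in arm frame (0.0654, -0.0068)
  e−x'=0.1146;  (l²−L²−(e−x')²−y'²−z²)/2L = 0.0999
  √(A²+B²)=0.2000;  θ2 = -0.9608+1.0479 ≈ 0.0871
φ3=240.0° → target in arm frame (-0.0386, -0.0533)
  A=0.2186, B=-0.1639, C=(l²−L²−A²−y'²−z²)/(2L)=-0.0563
  θ3 = atan2(B,A) + arccos(C/0.2733) = 1.1350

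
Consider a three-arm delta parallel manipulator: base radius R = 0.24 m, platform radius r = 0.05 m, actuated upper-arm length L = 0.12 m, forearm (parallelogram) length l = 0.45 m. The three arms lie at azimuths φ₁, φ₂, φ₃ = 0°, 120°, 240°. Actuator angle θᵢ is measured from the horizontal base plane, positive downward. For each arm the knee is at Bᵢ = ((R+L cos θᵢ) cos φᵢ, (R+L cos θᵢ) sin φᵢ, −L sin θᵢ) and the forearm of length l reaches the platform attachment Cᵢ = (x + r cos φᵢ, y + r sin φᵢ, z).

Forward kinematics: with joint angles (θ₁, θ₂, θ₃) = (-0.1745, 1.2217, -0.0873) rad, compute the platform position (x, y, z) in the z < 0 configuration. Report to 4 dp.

(0.0824, -0.1299, -0.3461)

arm 1 at φ=0.0°: (R−r)+L cos θ1 = 0.3082;  centre 1 = (0.3082, 0.0000, 0.0208)
φ2=120.0°: virtual centre (-0.1155, 0.2001, -0.1128), radius l
arm 3 at φ=240.0°: (R−r)+L cos θ3 = 0.3095;  centre 3 = (-0.1548, -0.2681, 0.0105)
|centre ₂|²−|centre ₁|² = -0.0293;  |centre ₃|²−|centre ₁|² = 0.0005
plane₁₂: -0.8474x+0.4002y+-0.2672z = -0.0293
Cramer: x(z) = 0.0188-0.1837z;  y(z) = -0.0334+0.2786z
into |P−centre ₁|² = l²: 1.1114z² + 0.0460z + -0.1172 = 0;  Δ = 0.5232;  z = -0.3461 or 0.3047 → z<0 root = -0.3461
x = 0.0824, y = -0.1299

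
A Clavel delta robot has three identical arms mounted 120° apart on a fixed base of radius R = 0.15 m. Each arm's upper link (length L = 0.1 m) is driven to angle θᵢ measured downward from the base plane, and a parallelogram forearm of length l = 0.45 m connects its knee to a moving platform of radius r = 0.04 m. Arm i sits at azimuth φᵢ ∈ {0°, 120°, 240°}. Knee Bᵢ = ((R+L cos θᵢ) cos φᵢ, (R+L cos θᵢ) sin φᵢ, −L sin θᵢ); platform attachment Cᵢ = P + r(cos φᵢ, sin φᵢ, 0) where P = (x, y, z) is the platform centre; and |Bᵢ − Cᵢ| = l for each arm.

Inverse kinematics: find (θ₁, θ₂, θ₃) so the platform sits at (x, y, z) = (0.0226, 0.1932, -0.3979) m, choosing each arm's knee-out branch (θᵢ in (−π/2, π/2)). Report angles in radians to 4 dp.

arm 1 (φ=0.0°): x'=0.0226, y'=0.1932
  A cos θ + B sin θ = C:  0.0874·cos θ + -0.3979·sin θ = -0.0539
  γ=atan2(-0.3979,0.0874)=-1.3546;  ψ=arccos(-0.1324)=1.7036;  θ1=γ+ψ≈0.3490
φ2=120.0° → target in arm frame (0.1560, -0.1162)
  e−x'=-0.0460;  (l²−L²−(e−x')²−y'²−z²)/2L = 0.0928
  θ2 = atan2(B,A) + arccos(C/0.4006) = -0.3490
arm 3 (φ=240.0°): x'=-0.1786, y'=-0.0770
  A=0.2886, B=-0.3979, C=(l²−L²−A²−y'²−z²)/(2L)=-0.2753
  γ=atan2(-0.3979,0.2886)=-0.9433;  ψ=arccos(-0.5600)=2.1652;  θ3=γ+ψ≈1.2220

θ₁ = 0.3490, θ₂ = -0.3490, θ₃ = 1.2220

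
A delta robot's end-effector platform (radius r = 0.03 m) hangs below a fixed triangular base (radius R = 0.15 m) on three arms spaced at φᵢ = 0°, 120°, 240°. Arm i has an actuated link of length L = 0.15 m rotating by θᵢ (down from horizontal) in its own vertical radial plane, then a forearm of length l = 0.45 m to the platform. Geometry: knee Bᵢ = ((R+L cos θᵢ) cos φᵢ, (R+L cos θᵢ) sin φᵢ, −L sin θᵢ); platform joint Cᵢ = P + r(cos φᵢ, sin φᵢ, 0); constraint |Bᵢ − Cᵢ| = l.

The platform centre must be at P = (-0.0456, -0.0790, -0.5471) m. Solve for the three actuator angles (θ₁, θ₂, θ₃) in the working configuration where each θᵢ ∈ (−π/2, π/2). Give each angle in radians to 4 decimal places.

arm 1 (φ=0.0°): x'=-0.0456, y'=-0.0790
  e−x'=0.1656;  (l²−L²−(e−x')²−y'²−z²)/2L = -0.5099
  γ=atan2(-0.5471,0.1656)=-1.2769;  ψ=arccos(-0.8921)=2.6728;  θ1=γ+ψ≈1.3959
arm 2 (φ=120.0°): x'=-0.0456, y'=0.0790
  e−x'=0.1656;  (l²−L²−(e−x')²−y'²−z²)/2L = -0.5100
  γ=atan2(-0.5471,0.1656)=-1.2768;  ψ=arccos(-0.8921)=2.6728;  θ2=γ+ψ≈1.3960
φ3=240.0° → target in arm frame (0.0912, 0.0000)
  A cos θ + B sin θ = C:  0.0288·cos θ + -0.5471·sin θ = -0.4005
  θ3 = atan2(B,A) + arccos(C/0.5479) = 0.8724

θ₁ = 1.3959, θ₂ = 1.3960, θ₃ = 0.8724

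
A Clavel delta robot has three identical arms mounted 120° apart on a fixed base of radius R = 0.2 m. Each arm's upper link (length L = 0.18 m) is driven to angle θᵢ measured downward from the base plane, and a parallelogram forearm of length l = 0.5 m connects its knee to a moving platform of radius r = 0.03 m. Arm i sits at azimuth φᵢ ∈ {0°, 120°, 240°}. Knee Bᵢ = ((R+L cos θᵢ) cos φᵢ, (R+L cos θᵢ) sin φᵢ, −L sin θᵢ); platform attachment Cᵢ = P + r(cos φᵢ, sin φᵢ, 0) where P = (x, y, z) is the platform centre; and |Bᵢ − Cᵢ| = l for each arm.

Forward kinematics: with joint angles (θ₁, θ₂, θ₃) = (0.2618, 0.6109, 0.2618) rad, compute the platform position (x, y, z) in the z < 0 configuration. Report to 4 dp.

(0.0296, -0.0513, -0.4321)

S1 = (0.3439·cos0.0°, 0.3439·sin0.0°, -0.0466) = (0.3439, 0.0000, -0.0466)
φ2=120.0°: virtual centre (-0.1587, 0.2749, -0.1032), radius l
S3 = (0.3439·cos240.0°, 0.3439·sin240.0°, -0.0466) = (-0.1719, -0.2978, -0.0466)
eliminate P² terms by subtracting sphere 1 from 2 and 3
linear system: -1.0052x+0.5498y = -0.0090−-0.1133z; -1.0316x+-0.5956y = 0.0000−0.0000z
Cramer: x(z) = 0.0046-0.0579z;  y(z) = -0.0079+0.1003z
quadratic in z: (1.0134)z²+(0.1309)z+(-0.1327)=0, √Δ=0.7449 → z ∈ {-0.4321, 0.3030}; z = -0.4321 (taking z<0)
x = 0.0296, y = -0.0513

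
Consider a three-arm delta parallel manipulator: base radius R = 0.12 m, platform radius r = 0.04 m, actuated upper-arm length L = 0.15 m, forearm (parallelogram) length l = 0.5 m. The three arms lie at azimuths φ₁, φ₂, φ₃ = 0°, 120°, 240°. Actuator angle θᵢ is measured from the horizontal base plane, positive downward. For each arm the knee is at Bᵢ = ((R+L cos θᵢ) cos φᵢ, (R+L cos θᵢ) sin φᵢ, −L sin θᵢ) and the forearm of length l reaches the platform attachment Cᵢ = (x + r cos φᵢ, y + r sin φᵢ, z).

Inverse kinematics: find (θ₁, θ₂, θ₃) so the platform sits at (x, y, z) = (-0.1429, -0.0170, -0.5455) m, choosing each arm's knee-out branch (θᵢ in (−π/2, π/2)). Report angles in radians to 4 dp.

φ1=0.0° → target in arm frame (-0.1429, -0.0170)
  A cos θ + B sin θ = C:  0.2229·cos θ + -0.5455·sin θ = -0.4001
  √(A²+B²)=0.5893;  θ1 = -1.1829+2.3172 ≈ 1.1344
rotate P by −φ2: (0.0567, 0.1323, -0.5455)
  e−x'=0.0233;  (l²−L²−(e−x')²−y'²−z²)/2L = -0.2937
  θ2 = atan2(B,A) + arccos(C/0.5460) = 0.6106
arm 3 (φ=240.0°): x'=0.0862, y'=-0.1153
  A=-0.0062, B=-0.5455, C=(l²−L²−A²−y'²−z²)/(2L)=-0.2780
  θ3 = atan2(B,A) + arccos(C/0.5455) = 0.5233

θ₁ = 1.1344, θ₂ = 0.6106, θ₃ = 0.5233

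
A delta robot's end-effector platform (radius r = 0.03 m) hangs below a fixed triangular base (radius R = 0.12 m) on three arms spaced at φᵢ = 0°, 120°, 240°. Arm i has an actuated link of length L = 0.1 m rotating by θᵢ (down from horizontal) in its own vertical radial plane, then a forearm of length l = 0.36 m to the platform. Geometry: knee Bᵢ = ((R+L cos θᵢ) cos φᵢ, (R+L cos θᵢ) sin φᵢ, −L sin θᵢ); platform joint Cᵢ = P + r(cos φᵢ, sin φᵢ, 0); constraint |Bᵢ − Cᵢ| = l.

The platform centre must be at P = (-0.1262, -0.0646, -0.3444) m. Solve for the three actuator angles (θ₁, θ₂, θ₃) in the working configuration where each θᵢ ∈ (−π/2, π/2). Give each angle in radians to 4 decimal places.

arm 1 (φ=0.0°): x'=-0.1262, y'=-0.0646
  A cos θ + B sin θ = C:  0.2162·cos θ + -0.3444·sin θ = -0.2496
  √(A²+B²)=0.4066;  θ1 = -1.0102+2.2318 ≈ 1.2216
φ2=120.0° → target in arm frame (0.0072, 0.1416)
  A=0.0828, B=-0.3444, C=(l²−L²−A²−y'²−z²)/(2L)=-0.1296
  γ=atan2(-0.3444,0.0828)=-1.3347;  ψ=arccos(-0.3659)=1.9454;  θ2=γ+ψ≈0.6107
arm 3 (φ=240.0°): x'=0.1190, y'=-0.0770
  e−x'=-0.0290;  (l²−L²−(e−x')²−y'²−z²)/2L = -0.0289
  γ=atan2(-0.3444,-0.0290)=-1.6549;  ψ=arccos(-0.0837)=1.6546;  θ3=γ+ψ≈-0.0004

θ₁ = 1.2216, θ₂ = 0.6107, θ₃ = -0.0004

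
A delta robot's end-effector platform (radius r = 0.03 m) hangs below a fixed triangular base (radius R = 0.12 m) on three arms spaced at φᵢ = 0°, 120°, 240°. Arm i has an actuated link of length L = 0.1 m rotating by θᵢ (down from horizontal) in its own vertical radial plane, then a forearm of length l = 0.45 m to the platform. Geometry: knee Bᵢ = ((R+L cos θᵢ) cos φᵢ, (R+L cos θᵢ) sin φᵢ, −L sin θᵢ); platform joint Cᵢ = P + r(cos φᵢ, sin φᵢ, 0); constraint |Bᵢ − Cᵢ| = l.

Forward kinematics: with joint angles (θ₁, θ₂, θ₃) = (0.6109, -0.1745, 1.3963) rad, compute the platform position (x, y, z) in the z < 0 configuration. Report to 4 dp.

φ1=0.0°: virtual centre (0.1719, 0.0000, -0.0574), radius l
centre 2 = (0.1885·cos120.0°, 0.1885·sin120.0°, 0.0174) = (-0.0942, 0.1632, 0.0174)
centre 3 = (0.1074·cos240.0°, 0.1074·sin240.0°, -0.0985) = (-0.0537, -0.0930, -0.0985)
|centre ₂|²−|centre ₁|² = 0.0030;  |centre ₃|²−|centre ₁|² = -0.0116
linear system: -0.5323x+0.3265y = 0.0030−0.1494z; -0.4512x+-0.1860y = -0.0116−-0.0822z
Cramer: x(z) = 0.0132+0.0038z;  y(z) = 0.0306-0.4515z
quadratic in z: (1.2039)z²+(0.0859)z+(-0.1731)=0, √Δ=0.9170 → z ∈ {-0.4165, 0.3452}; z = -0.4165 (taking z<0)
x = 0.0116, y = 0.2186

(0.0116, 0.2186, -0.4165)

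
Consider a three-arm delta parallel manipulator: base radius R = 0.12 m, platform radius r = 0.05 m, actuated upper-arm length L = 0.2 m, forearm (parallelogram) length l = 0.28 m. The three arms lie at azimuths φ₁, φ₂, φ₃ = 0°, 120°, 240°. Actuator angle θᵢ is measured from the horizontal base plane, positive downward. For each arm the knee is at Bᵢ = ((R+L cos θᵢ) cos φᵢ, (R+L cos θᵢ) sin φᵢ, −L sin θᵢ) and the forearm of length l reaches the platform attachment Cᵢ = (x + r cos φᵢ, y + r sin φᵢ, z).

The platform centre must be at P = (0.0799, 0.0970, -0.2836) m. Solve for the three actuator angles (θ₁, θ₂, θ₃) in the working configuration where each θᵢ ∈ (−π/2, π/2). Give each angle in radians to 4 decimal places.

rotate P by −φ1: (0.0799, 0.0970, -0.2836)
  A=-0.0099, B=-0.2836, C=(l²−L²−A²−y'²−z²)/(2L)=-0.1288
  θ1 = atan2(B,A) + arccos(C/0.2838) = 0.4364
rotate P by −φ2: (0.0441, -0.1177, -0.2836)
  A cos θ + B sin θ = C:  0.0259·cos θ + -0.2836·sin θ = -0.1414
  √(A²+B²)=0.2848;  θ2 = -1.4796+2.0903 ≈ 0.6108
φ3=240.0° → target in arm frame (-0.1240, 0.0207)
  e−x'=0.1940;  (l²−L²−(e−x')²−y'²−z²)/2L = -0.2002
  γ=atan2(-0.2836,0.1940)=-0.9710;  ψ=arccos(-0.5827)=2.1928;  θ3=γ+ψ≈1.2218

θ₁ = 0.4364, θ₂ = 0.6108, θ₃ = 1.2218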